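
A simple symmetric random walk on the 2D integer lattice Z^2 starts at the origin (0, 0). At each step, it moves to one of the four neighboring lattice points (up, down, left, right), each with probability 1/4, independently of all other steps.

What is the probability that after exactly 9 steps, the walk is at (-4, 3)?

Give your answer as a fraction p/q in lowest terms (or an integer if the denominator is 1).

Answer: 567/131072

Derivation:
Let h be the number of horizontal steps (so 9-h are vertical). To end at (-4,3) need (h-4)/2 right-steps and ((9-h)+3)/2 up-steps.
Sum over h with 4 ≤ h ≤ 6, h ≡ 0 (mod 2), 9-h ≡ 1 (mod 2):
h=4: C(9,4)·C(4,0)·C(5,4) = 126·1·5 = 630
h=6: C(9,6)·C(6,1)·C(3,3) = 84·6·1 = 504
Total favorable: 1134
Total paths: 4^9 = 262144
P = 1134/262144 = 567/131072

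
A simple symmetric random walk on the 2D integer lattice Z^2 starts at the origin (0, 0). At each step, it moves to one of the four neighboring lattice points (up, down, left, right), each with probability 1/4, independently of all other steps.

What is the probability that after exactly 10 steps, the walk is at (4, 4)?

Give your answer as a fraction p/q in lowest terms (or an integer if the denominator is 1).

Let h be the number of horizontal steps (so 10-h are vertical). To end at (4,4) need (h+4)/2 right-steps and ((10-h)+4)/2 up-steps.
Sum over h with 4 ≤ h ≤ 6, h ≡ 0 (mod 2), 10-h ≡ 0 (mod 2):
h=4: C(10,4)·C(4,4)·C(6,5) = 210·1·6 = 1260
h=6: C(10,6)·C(6,5)·C(4,4) = 210·6·1 = 1260
Total favorable: 2520
Total paths: 4^10 = 1048576
P = 2520/1048576 = 315/131072

Answer: 315/131072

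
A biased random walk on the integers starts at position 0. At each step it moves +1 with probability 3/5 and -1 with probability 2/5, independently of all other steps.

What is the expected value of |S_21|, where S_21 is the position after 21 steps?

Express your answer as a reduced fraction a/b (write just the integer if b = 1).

Answer: 486068685662721/95367431640625

Derivation:
S_21 takes values m ≡ 1 (mod 2) with |m| ≤ 21; P(S_21=m) = C(21,(21+m)/2) · (3/5)^((21+m)/2) · (2/5)^((21-m)/2).
Distribution: P(S=-21)=2097152/476837158203125, P(S=-19)=66060288/476837158203125, P(S=-17)=198180864/95367431640625, P(S=-15)=1882718208/95367431640625, P(S=-13)=12708347904/95367431640625, P(S=-11)=324062871552/476837158203125, P(S=-9)=1296251486208/476837158203125, P(S=-7)=833304526848/95367431640625, P(S=-5)=2187424382976/95367431640625, P(S=-3)=4739419496448/95367431640625, P(S=-1)=42654775468032/476837158203125, P(S=1)=63982163202048/476837158203125, P(S=3)=15995540800512/95367431640625, P(S=5)=16610753908224/95367431640625, P(S=7)=14237789064192/95367431640625, P(S=9)=49832261724672/476837158203125, P(S=11)=28030647220128/476837158203125, P(S=13)=2473292401776/95367431640625, P(S=15)=824430800592/95367431640625, P(S=17)=195259926456/95367431640625, P(S=19)=146444944842/476837158203125, P(S=21)=10460353203/476837158203125
E[|S_21|] = Σ_m |m|·P(S_21=m) = 486068685662721/95367431640625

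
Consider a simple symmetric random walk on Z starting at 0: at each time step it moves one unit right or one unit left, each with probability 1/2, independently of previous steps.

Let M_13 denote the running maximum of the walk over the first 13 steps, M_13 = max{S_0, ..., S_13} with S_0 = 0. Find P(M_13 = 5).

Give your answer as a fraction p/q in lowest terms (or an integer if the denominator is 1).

Answer: 715/8192

Derivation:
Let M_13 = max(S_0,...,S_13). Use the reflection principle: for j ≥ 1, #{paths with M_13 ≥ j} = #{S_13 ≥ j} + #{S_13 ≥ j+1}.
By reflection, #{M_13 ≥ 5} = #{S_13 ≥ 5} + #{S_13 ≥ 6} = 1093 + 378 = 1471.
#{M_13 ≥ 6} = #{S_13 ≥ 6} + #{S_13 ≥ 7} = 378 + 378 = 756.
#{M_13 = 5} = 1471 - 756 = 715.
P(M_13 = 5) = 715/8192 = 715/8192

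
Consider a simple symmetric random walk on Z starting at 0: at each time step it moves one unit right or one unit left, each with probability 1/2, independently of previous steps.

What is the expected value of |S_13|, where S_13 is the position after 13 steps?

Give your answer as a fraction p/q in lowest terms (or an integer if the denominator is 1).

Answer: 3003/1024

Derivation:
S_13 takes values m ≡ 1 (mod 2) with |m| ≤ 13; P(S_13=m) = C(13,(13+m)/2)/2^13.
Total paths: 2^13 = 8192
Distribution: P(S=-13)=1/8192, P(S=-11)=13/8192, P(S=-9)=78/8192, P(S=-7)=286/8192, P(S=-5)=715/8192, P(S=-3)=1287/8192, P(S=-1)=1716/8192, P(S=1)=1716/8192, P(S=3)=1287/8192, P(S=5)=715/8192, P(S=7)=286/8192, P(S=9)=78/8192, P(S=11)=13/8192, P(S=13)=1/8192
E[|S_13|] = Σ_m |m|·P(S_13=m) = 24024/8192 = 3003/1024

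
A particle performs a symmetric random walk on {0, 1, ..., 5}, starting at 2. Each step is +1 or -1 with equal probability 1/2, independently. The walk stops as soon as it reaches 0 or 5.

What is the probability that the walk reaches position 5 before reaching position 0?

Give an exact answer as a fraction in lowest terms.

Answer: 2/5

Derivation:
Symmetric walk (p = 1/2): the harmonic-function argument gives P(hit 5 before 0 | start at 2) = a/N.
P = 2/5 = 2/5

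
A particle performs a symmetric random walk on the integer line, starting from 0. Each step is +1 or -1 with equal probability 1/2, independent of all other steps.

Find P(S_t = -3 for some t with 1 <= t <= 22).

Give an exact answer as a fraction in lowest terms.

Count via complement. Let g(t,s) = #length-t paths at position s with S_1..S_t all ≠ -3.
g(t,s) = g(t-1,s-1) + g(t-1,s+1) for s ≠ -3; g(t,-3) = 0.
t=0: g(0,0)=1
t=1: g(1,-1)=1 g(1,1)=1
t=2: g(2,-2)=1 g(2,0)=2 g(2,2)=1
t=3: g(3,-1)=3 g(3,1)=3 g(3,3)=1
t=4: g(4,-2)=3 g(4,0)=6 g(4,2)=4 g(4,4)=1
t=5: g(5,-1)=9 g(5,1)=10 g(5,3)=5 g(5,5)=1
t=6: g(6,-2)=9 g(6,0)=19 g(6,2)=15 g(6,4)=6 g(6,6)=1
t=7: g(7,-1)=28 g(7,1)=34 g(7,3)=21 g(7,5)=7 g(7,7)=1
t=8: g(8,-2)=28 g(8,0)=62 g(8,2)=55 g(8,4)=28 g(8,6)=8 g(8,8)=1
t=9: g(9,-1)=90 g(9,1)=117 g(9,3)=83 g(9,5)=36 g(9,7)=9 g(9,9)=1
t=10: g(10,-2)=90 g(10,0)=207 g(10,2)=200 g(10,4)=119 g(10,6)=45 g(10,8)=10 g(10,10)=1
t=11: g(11,-1)=297 g(11,1)=407 g(11,3)=319 g(11,5)=164 g(11,7)=55 g(11,9)=11 g(11,11)=1
t=12: g(12,-2)=297 g(12,0)=704 g(12,2)=726 g(12,4)=483 g(12,6)=219 g(12,8)=66 g(12,10)=12 g(12,12)=1
t=13: g(13,-1)=1001 g(13,1)=1430 g(13,3)=1209 g(13,5)=702 g(13,7)=285 g(13,9)=78 g(13,11)=13 g(13,13)=1
t=14: g(14,-2)=1001 g(14,0)=2431 g(14,2)=2639 g(14,4)=1911 g(14,6)=987 g(14,8)=363 g(14,10)=91 g(14,12)=14 g(14,14)=1
t=15: g(15,-1)=3432 g(15,1)=5070 g(15,3)=4550 g(15,5)=2898 g(15,7)=1350 g(15,9)=454 g(15,11)=105 g(15,13)=15 g(15,15)=1
t=16: g(16,-2)=3432 g(16,0)=8502 g(16,2)=9620 g(16,4)=7448 g(16,6)=4248 g(16,8)=1804 g(16,10)=559 g(16,12)=120 g(16,14)=16 g(16,16)=1
t=17: g(17,-1)=11934 g(17,1)=18122 g(17,3)=17068 g(17,5)=11696 g(17,7)=6052 g(17,9)=2363 g(17,11)=679 g(17,13)=136 g(17,15)=17 g(17,17)=1
t=18: g(18,-2)=11934 g(18,0)=30056 g(18,2)=35190 g(18,4)=28764 g(18,6)=17748 g(18,8)=8415 g(18,10)=3042 g(18,12)=815 g(18,14)=153 g(18,16)=18 g(18,18)=1
t=19: g(19,-1)=41990 g(19,1)=65246 g(19,3)=63954 g(19,5)=46512 g(19,7)=26163 g(19,9)=11457 g(19,11)=3857 g(19,13)=968 g(19,15)=171 g(19,17)=19 g(19,19)=1
t=20: g(20,-2)=41990 g(20,0)=107236 g(20,2)=129200 g(20,4)=110466 g(20,6)=72675 g(20,8)=37620 g(20,10)=15314 g(20,12)=4825 g(20,14)=1139 g(20,16)=190 g(20,18)=20 g(20,20)=1
t=21: g(21,-1)=149226 g(21,1)=236436 g(21,3)=239666 g(21,5)=183141 g(21,7)=110295 g(21,9)=52934 g(21,11)=20139 g(21,13)=5964 g(21,15)=1329 g(21,17)=210 g(21,19)=21 g(21,21)=1
t=22: g(22,-2)=149226 g(22,0)=385662 g(22,2)=476102 g(22,4)=422807 g(22,6)=293436 g(22,8)=163229 g(22,10)=73073 g(22,12)=26103 g(22,14)=7293 g(22,16)=1539 g(22,18)=231 g(22,20)=22 g(22,22)=1
Paths never hitting -3: Σ_s g(22,s) = 1998724
Paths hitting -3: 2^22 - 1998724 = 2195580
P = 2195580/4194304 = 548895/1048576

Answer: 548895/1048576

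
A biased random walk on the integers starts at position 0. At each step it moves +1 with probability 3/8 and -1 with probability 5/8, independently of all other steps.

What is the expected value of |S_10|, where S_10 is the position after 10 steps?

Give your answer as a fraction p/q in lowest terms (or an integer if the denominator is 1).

S_10 takes values m ≡ 0 (mod 2) with |m| ≤ 10; P(S_10=m) = C(10,(10+m)/2) · (3/8)^((10+m)/2) · (5/8)^((10-m)/2).
Distribution: P(S=-10)=9765625/1073741824, P(S=-8)=29296875/536870912, P(S=-6)=158203125/1073741824, P(S=-4)=31640625/134217728, P(S=-2)=132890625/536870912, P(S=0)=47840625/268435456, P(S=2)=47840625/536870912, P(S=4)=4100625/134217728, P(S=6)=7381125/1073741824, P(S=8)=492075/536870912, P(S=10)=59049/1073741824
E[|S_10|] = Σ_m |m|·P(S_10=m) = 429377555/134217728

Answer: 429377555/134217728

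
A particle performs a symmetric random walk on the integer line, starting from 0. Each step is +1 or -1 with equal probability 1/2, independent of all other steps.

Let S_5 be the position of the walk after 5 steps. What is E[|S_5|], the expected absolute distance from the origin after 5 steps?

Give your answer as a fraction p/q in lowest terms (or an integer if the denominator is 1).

S_5 takes values m ≡ 1 (mod 2) with |m| ≤ 5; P(S_5=m) = C(5,(5+m)/2)/2^5.
Total paths: 2^5 = 32
Distribution: P(S=-5)=1/32, P(S=-3)=5/32, P(S=-1)=10/32, P(S=1)=10/32, P(S=3)=5/32, P(S=5)=1/32
E[|S_5|] = Σ_m |m|·P(S_5=m) = 60/32 = 15/8

Answer: 15/8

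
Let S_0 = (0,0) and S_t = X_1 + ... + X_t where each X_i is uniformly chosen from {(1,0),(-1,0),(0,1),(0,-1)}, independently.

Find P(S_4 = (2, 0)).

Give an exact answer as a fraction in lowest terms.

Let h be the number of horizontal steps (so 4-h are vertical). To end at (2,0) need (h+2)/2 right-steps and ((4-h)+0)/2 up-steps.
Sum over h with 2 ≤ h ≤ 4, h ≡ 0 (mod 2), 4-h ≡ 0 (mod 2):
h=2: C(4,2)·C(2,2)·C(2,1) = 6·1·2 = 12
h=4: C(4,4)·C(4,3)·C(0,0) = 1·4·1 = 4
Total favorable: 16
Total paths: 4^4 = 256
P = 16/256 = 1/16

Answer: 1/16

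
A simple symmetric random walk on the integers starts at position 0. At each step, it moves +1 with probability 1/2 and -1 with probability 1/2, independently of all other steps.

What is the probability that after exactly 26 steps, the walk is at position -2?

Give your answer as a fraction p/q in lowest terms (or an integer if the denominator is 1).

To reach position -2 after 26 steps: need 12 steps of +1 and 14 of -1.
Favorable paths: C(26,12) = 9657700
Total paths: 2^26 = 67108864
P = 9657700/67108864 = 2414425/16777216

Answer: 2414425/16777216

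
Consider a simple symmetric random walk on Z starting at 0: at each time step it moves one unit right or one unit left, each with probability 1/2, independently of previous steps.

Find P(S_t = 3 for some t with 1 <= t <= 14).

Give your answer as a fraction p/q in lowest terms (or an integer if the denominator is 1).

Answer: 3473/8192

Derivation:
Count via complement. Let g(t,s) = #length-t paths at position s with S_1..S_t all ≠ 3.
g(t,s) = g(t-1,s-1) + g(t-1,s+1) for s ≠ 3; g(t,3) = 0.
t=0: g(0,0)=1
t=1: g(1,-1)=1 g(1,1)=1
t=2: g(2,-2)=1 g(2,0)=2 g(2,2)=1
t=3: g(3,-3)=1 g(3,-1)=3 g(3,1)=3
t=4: g(4,-4)=1 g(4,-2)=4 g(4,0)=6 g(4,2)=3
t=5: g(5,-5)=1 g(5,-3)=5 g(5,-1)=10 g(5,1)=9
t=6: g(6,-6)=1 g(6,-4)=6 g(6,-2)=15 g(6,0)=19 g(6,2)=9
t=7: g(7,-7)=1 g(7,-5)=7 g(7,-3)=21 g(7,-1)=34 g(7,1)=28
t=8: g(8,-8)=1 g(8,-6)=8 g(8,-4)=28 g(8,-2)=55 g(8,0)=62 g(8,2)=28
t=9: g(9,-9)=1 g(9,-7)=9 g(9,-5)=36 g(9,-3)=83 g(9,-1)=117 g(9,1)=90
t=10: g(10,-10)=1 g(10,-8)=10 g(10,-6)=45 g(10,-4)=119 g(10,-2)=200 g(10,0)=207 g(10,2)=90
t=11: g(11,-11)=1 g(11,-9)=11 g(11,-7)=55 g(11,-5)=164 g(11,-3)=319 g(11,-1)=407 g(11,1)=297
t=12: g(12,-12)=1 g(12,-10)=12 g(12,-8)=66 g(12,-6)=219 g(12,-4)=483 g(12,-2)=726 g(12,0)=704 g(12,2)=297
t=13: g(13,-13)=1 g(13,-11)=13 g(13,-9)=78 g(13,-7)=285 g(13,-5)=702 g(13,-3)=1209 g(13,-1)=1430 g(13,1)=1001
t=14: g(14,-14)=1 g(14,-12)=14 g(14,-10)=91 g(14,-8)=363 g(14,-6)=987 g(14,-4)=1911 g(14,-2)=2639 g(14,0)=2431 g(14,2)=1001
Paths never hitting 3: Σ_s g(14,s) = 9438
Paths hitting 3: 2^14 - 9438 = 6946
P = 6946/16384 = 3473/8192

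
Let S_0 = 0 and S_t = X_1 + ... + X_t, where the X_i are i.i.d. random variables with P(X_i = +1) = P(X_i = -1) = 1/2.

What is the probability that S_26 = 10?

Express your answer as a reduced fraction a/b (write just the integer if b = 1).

To reach position 10 after 26 steps: need 18 steps of +1 and 8 of -1.
Favorable paths: C(26,18) = 1562275
Total paths: 2^26 = 67108864
P = 1562275/67108864 = 1562275/67108864

Answer: 1562275/67108864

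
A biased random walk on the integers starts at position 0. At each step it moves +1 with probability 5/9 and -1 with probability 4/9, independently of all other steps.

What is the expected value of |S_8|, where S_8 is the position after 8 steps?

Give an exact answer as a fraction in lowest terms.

Answer: 98786248/43046721

Derivation:
S_8 takes values m ≡ 0 (mod 2) with |m| ≤ 8; P(S_8=m) = C(8,(8+m)/2) · (5/9)^((8+m)/2) · (4/9)^((8-m)/2).
Distribution: P(S=-8)=65536/43046721, P(S=-6)=655360/43046721, P(S=-4)=2867200/43046721, P(S=-2)=7168000/43046721, P(S=0)=11200000/43046721, P(S=2)=11200000/43046721, P(S=4)=7000000/43046721, P(S=6)=2500000/43046721, P(S=8)=390625/43046721
E[|S_8|] = Σ_m |m|·P(S_8=m) = 98786248/43046721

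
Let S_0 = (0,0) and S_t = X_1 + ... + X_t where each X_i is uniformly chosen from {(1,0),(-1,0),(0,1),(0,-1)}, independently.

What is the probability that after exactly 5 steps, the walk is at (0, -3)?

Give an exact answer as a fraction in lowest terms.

Answer: 25/1024

Derivation:
Let h be the number of horizontal steps (so 5-h are vertical). To end at (0,-3) need (h+0)/2 right-steps and ((5-h)-3)/2 up-steps.
Sum over h with 0 ≤ h ≤ 2, h ≡ 0 (mod 2), 5-h ≡ 1 (mod 2):
h=0: C(5,0)·C(0,0)·C(5,1) = 1·1·5 = 5
h=2: C(5,2)·C(2,1)·C(3,0) = 10·2·1 = 20
Total favorable: 25
Total paths: 4^5 = 1024
P = 25/1024 = 25/1024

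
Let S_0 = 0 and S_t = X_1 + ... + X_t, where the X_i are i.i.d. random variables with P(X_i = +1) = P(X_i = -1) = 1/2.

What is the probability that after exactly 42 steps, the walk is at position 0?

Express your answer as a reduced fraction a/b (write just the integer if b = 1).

To return to 0 after 42 steps: need exactly 21 steps of +1 and 21 of -1.
Favorable paths: C(42,21) = 538257874440
Total paths: 2^42 = 4398046511104
P = 538257874440/4398046511104 = 67282234305/549755813888

Answer: 67282234305/549755813888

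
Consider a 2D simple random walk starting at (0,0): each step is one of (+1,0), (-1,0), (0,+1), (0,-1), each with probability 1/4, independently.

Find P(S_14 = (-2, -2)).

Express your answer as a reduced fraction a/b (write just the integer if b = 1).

Answer: 429429/16777216

Derivation:
Let h be the number of horizontal steps (so 14-h are vertical). To end at (-2,-2) need (h-2)/2 right-steps and ((14-h)-2)/2 up-steps.
Sum over h with 2 ≤ h ≤ 12, h ≡ 0 (mod 2), 14-h ≡ 0 (mod 2):
h=2: C(14,2)·C(2,0)·C(12,5) = 91·1·792 = 72072
h=4: C(14,4)·C(4,1)·C(10,4) = 1001·4·210 = 840840
h=6: C(14,6)·C(6,2)·C(8,3) = 3003·15·56 = 2522520
h=8: C(14,8)·C(8,3)·C(6,2) = 3003·56·15 = 2522520
h=10: C(14,10)·C(10,4)·C(4,1) = 1001·210·4 = 840840
h=12: C(14,12)·C(12,5)·C(2,0) = 91·792·1 = 72072
Total favorable: 6870864
Total paths: 4^14 = 268435456
P = 6870864/268435456 = 429429/16777216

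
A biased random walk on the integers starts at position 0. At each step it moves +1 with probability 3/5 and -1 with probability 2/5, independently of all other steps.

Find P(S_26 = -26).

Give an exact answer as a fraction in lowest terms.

Answer: 67108864/1490116119384765625

Derivation:
To reach position -26 after 26 steps: need 0 steps of +1 and 26 steps of -1.
Number of such sequences: C(26,0) = 1
Each has probability (3/5)^0 · (2/5)^26 = 67108864/1490116119384765625
P = 1 · 67108864/1490116119384765625 = 67108864/1490116119384765625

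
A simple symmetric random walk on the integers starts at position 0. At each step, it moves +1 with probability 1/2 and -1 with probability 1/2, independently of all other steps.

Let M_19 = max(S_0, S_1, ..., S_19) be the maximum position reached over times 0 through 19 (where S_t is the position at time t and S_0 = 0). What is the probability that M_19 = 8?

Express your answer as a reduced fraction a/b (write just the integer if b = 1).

Answer: 2907/131072

Derivation:
Let M_19 = max(S_0,...,S_19). Use the reflection principle: for j ≥ 1, #{paths with M_19 ≥ j} = #{S_19 ≥ j} + #{S_19 ≥ j+1}.
By reflection, #{M_19 ≥ 8} = #{S_19 ≥ 8} + #{S_19 ≥ 9} = 16664 + 16664 = 33328.
#{M_19 ≥ 9} = #{S_19 ≥ 9} + #{S_19 ≥ 10} = 16664 + 5036 = 21700.
#{M_19 = 8} = 33328 - 21700 = 11628.
P(M_19 = 8) = 11628/524288 = 2907/131072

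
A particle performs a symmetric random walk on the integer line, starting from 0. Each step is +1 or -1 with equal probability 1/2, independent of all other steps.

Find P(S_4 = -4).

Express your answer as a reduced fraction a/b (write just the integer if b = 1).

Answer: 1/16

Derivation:
To reach position -4 after 4 steps: need 0 steps of +1 and 4 of -1.
Favorable paths: C(4,0) = 1
Total paths: 2^4 = 16
P = 1/16 = 1/16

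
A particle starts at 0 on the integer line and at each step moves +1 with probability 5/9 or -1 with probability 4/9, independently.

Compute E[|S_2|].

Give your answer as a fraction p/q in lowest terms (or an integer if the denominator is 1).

Answer: 82/81

Derivation:
S_2 takes values m ≡ 0 (mod 2) with |m| ≤ 2; P(S_2=m) = C(2,(2+m)/2) · (5/9)^((2+m)/2) · (4/9)^((2-m)/2).
Distribution: P(S=-2)=16/81, P(S=0)=40/81, P(S=2)=25/81
E[|S_2|] = Σ_m |m|·P(S_2=m) = 82/81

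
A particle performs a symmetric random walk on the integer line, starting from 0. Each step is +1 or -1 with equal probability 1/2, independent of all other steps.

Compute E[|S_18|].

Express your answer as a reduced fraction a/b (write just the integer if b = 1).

S_18 takes values m ≡ 0 (mod 2) with |m| ≤ 18; P(S_18=m) = C(18,(18+m)/2)/2^18.
Total paths: 2^18 = 262144
Distribution: P(S=-18)=1/262144, P(S=-16)=18/262144, P(S=-14)=153/262144, P(S=-12)=816/262144, P(S=-10)=3060/262144, P(S=-8)=8568/262144, P(S=-6)=18564/262144, P(S=-4)=31824/262144, P(S=-2)=43758/262144, P(S=0)=48620/262144, P(S=2)=43758/262144, P(S=4)=31824/262144, P(S=6)=18564/262144, P(S=8)=8568/262144, P(S=10)=3060/262144, P(S=12)=816/262144, P(S=14)=153/262144, P(S=16)=18/262144, P(S=18)=1/262144
E[|S_18|] = Σ_m |m|·P(S_18=m) = 875160/262144 = 109395/32768

Answer: 109395/32768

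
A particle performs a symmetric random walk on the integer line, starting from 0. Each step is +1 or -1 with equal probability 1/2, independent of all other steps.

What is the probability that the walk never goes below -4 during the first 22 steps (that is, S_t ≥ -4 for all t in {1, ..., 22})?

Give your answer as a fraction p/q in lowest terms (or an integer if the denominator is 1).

Let f(t,s) = #length-t paths at position s with S_1..S_t all ≥ -4.
f(t,s) = f(t-1,s-1) + f(t-1,s+1) for s ≥ -4; f(t,s) = 0 for s < -4.
t=0: f(0,0)=1
t=1: f(1,-1)=1 f(1,1)=1
t=2: f(2,-2)=1 f(2,0)=2 f(2,2)=1
t=3: f(3,-3)=1 f(3,-1)=3 f(3,1)=3 f(3,3)=1
t=4: f(4,-4)=1 f(4,-2)=4 f(4,0)=6 f(4,2)=4 f(4,4)=1
t=5: f(5,-3)=5 f(5,-1)=10 f(5,1)=10 f(5,3)=5 f(5,5)=1
t=6: f(6,-4)=5 f(6,-2)=15 f(6,0)=20 f(6,2)=15 f(6,4)=6 f(6,6)=1
t=7: f(7,-3)=20 f(7,-1)=35 f(7,1)=35 f(7,3)=21 f(7,5)=7 f(7,7)=1
t=8: f(8,-4)=20 f(8,-2)=55 f(8,0)=70 f(8,2)=56 f(8,4)=28 f(8,6)=8 f(8,8)=1
t=9: f(9,-3)=75 f(9,-1)=125 f(9,1)=126 f(9,3)=84 f(9,5)=36 f(9,7)=9 f(9,9)=1
t=10: f(10,-4)=75 f(10,-2)=200 f(10,0)=251 f(10,2)=210 f(10,4)=120 f(10,6)=45 f(10,8)=10 f(10,10)=1
t=11: f(11,-3)=275 f(11,-1)=451 f(11,1)=461 f(11,3)=330 f(11,5)=165 f(11,7)=55 f(11,9)=11 f(11,11)=1
t=12: f(12,-4)=275 f(12,-2)=726 f(12,0)=912 f(12,2)=791 f(12,4)=495 f(12,6)=220 f(12,8)=66 f(12,10)=12 f(12,12)=1
t=13: f(13,-3)=1001 f(13,-1)=1638 f(13,1)=1703 f(13,3)=1286 f(13,5)=715 f(13,7)=286 f(13,9)=78 f(13,11)=13 f(13,13)=1
t=14: f(14,-4)=1001 f(14,-2)=2639 f(14,0)=3341 f(14,2)=2989 f(14,4)=2001 f(14,6)=1001 f(14,8)=364 f(14,10)=91 f(14,12)=14 f(14,14)=1
t=15: f(15,-3)=3640 f(15,-1)=5980 f(15,1)=6330 f(15,3)=4990 f(15,5)=3002 f(15,7)=1365 f(15,9)=455 f(15,11)=105 f(15,13)=15 f(15,15)=1
t=16: f(16,-4)=3640 f(16,-2)=9620 f(16,0)=12310 f(16,2)=11320 f(16,4)=7992 f(16,6)=4367 f(16,8)=1820 f(16,10)=560 f(16,12)=120 f(16,14)=16 f(16,16)=1
t=17: f(17,-3)=13260 f(17,-1)=21930 f(17,1)=23630 f(17,3)=19312 f(17,5)=12359 f(17,7)=6187 f(17,9)=2380 f(17,11)=680 f(17,13)=136 f(17,15)=17 f(17,17)=1
t=18: f(18,-4)=13260 f(18,-2)=35190 f(18,0)=45560 f(18,2)=42942 f(18,4)=31671 f(18,6)=18546 f(18,8)=8567 f(18,10)=3060 f(18,12)=816 f(18,14)=153 f(18,16)=18 f(18,18)=1
t=19: f(19,-3)=48450 f(19,-1)=80750 f(19,1)=88502 f(19,3)=74613 f(19,5)=50217 f(19,7)=27113 f(19,9)=11627 f(19,11)=3876 f(19,13)=969 f(19,15)=171 f(19,17)=19 f(19,19)=1
t=20: f(20,-4)=48450 f(20,-2)=129200 f(20,0)=169252 f(20,2)=163115 f(20,4)=124830 f(20,6)=77330 f(20,8)=38740 f(20,10)=15503 f(20,12)=4845 f(20,14)=1140 f(20,16)=190 f(20,18)=20 f(20,20)=1
t=21: f(21,-3)=177650 f(21,-1)=298452 f(21,1)=332367 f(21,3)=287945 f(21,5)=202160 f(21,7)=116070 f(21,9)=54243 f(21,11)=20348 f(21,13)=5985 f(21,15)=1330 f(21,17)=210 f(21,19)=21 f(21,21)=1
t=22: f(22,-4)=177650 f(22,-2)=476102 f(22,0)=630819 f(22,2)=620312 f(22,4)=490105 f(22,6)=318230 f(22,8)=170313 f(22,10)=74591 f(22,12)=26333 f(22,14)=7315 f(22,16)=1540 f(22,18)=231 f(22,20)=22 f(22,22)=1
Σ_s f(22,s) = 2993564
P = 2993564/4194304 = 748391/1048576

Answer: 748391/1048576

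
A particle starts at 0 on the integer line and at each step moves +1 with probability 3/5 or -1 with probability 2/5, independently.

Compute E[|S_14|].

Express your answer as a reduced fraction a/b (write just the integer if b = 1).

Answer: 22718393894/6103515625

Derivation:
S_14 takes values m ≡ 0 (mod 2) with |m| ≤ 14; P(S_14=m) = C(14,(14+m)/2) · (3/5)^((14+m)/2) · (2/5)^((14-m)/2).
Distribution: P(S=-14)=16384/6103515625, P(S=-12)=344064/6103515625, P(S=-10)=3354624/6103515625, P(S=-8)=20127744/6103515625, P(S=-6)=83026944/6103515625, P(S=-4)=249080832/6103515625, P(S=-2)=560431872/6103515625, P(S=0)=960740352/6103515625, P(S=2)=1260971712/6103515625, P(S=4)=1260971712/6103515625, P(S=6)=945728784/6103515625, P(S=8)=515852064/6103515625, P(S=10)=193444524/6103515625, P(S=12)=44641044/6103515625, P(S=14)=4782969/6103515625
E[|S_14|] = Σ_m |m|·P(S_14=m) = 22718393894/6103515625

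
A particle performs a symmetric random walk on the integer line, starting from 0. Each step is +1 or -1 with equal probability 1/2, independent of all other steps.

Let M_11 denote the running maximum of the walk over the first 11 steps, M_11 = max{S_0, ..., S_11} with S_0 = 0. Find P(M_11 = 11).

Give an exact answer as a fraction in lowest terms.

Answer: 1/2048

Derivation:
Let M_11 = max(S_0,...,S_11). Use the reflection principle: for j ≥ 1, #{paths with M_11 ≥ j} = #{S_11 ≥ j} + #{S_11 ≥ j+1}.
By reflection, #{M_11 ≥ 11} = #{S_11 ≥ 11} + #{S_11 ≥ 12} = 1 + 0 = 1.
#{M_11 ≥ 12} = #{S_11 ≥ 12} + #{S_11 ≥ 13} = 0 + 0 = 0.
#{M_11 = 11} = 1 - 0 = 1.
P(M_11 = 11) = 1/2048 = 1/2048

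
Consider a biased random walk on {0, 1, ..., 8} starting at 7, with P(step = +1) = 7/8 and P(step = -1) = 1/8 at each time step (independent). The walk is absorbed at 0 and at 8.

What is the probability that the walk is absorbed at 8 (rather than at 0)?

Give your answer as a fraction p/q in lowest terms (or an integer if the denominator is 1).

Biased walk: p = 7/8, q = 1/8, r = q/p = 1/7
Gambler's ruin: P(hit 8 before 0 | start at 7) = (1 - r^a)/(1 - r^N)
r^7 = 1/823543; r^8 = 1/5764801
P = (1 - 1/823543) / (1 - 1/5764801) = 823542/823543 / 5764800/5764801 = 960799/960800

Answer: 960799/960800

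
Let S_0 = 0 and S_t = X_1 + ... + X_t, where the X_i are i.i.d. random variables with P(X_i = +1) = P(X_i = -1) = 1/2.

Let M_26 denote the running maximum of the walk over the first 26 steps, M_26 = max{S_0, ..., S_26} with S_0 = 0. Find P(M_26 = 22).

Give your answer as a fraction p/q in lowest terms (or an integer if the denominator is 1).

Let M_26 = max(S_0,...,S_26). Use the reflection principle: for j ≥ 1, #{paths with M_26 ≥ j} = #{S_26 ≥ j} + #{S_26 ≥ j+1}.
By reflection, #{M_26 ≥ 22} = #{S_26 ≥ 22} + #{S_26 ≥ 23} = 352 + 27 = 379.
#{M_26 ≥ 23} = #{S_26 ≥ 23} + #{S_26 ≥ 24} = 27 + 27 = 54.
#{M_26 = 22} = 379 - 54 = 325.
P(M_26 = 22) = 325/67108864 = 325/67108864

Answer: 325/67108864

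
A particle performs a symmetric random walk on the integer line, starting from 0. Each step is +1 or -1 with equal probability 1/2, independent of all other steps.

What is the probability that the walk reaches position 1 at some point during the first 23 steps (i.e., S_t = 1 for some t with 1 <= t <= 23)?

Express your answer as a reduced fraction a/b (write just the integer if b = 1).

Answer: 3518265/4194304

Derivation:
Count via complement. Let g(t,s) = #length-t paths at position s with S_1..S_t all ≠ 1.
g(t,s) = g(t-1,s-1) + g(t-1,s+1) for s ≠ 1; g(t,1) = 0.
t=0: g(0,0)=1
t=1: g(1,-1)=1
t=2: g(2,-2)=1 g(2,0)=1
t=3: g(3,-3)=1 g(3,-1)=2
t=4: g(4,-4)=1 g(4,-2)=3 g(4,0)=2
t=5: g(5,-5)=1 g(5,-3)=4 g(5,-1)=5
t=6: g(6,-6)=1 g(6,-4)=5 g(6,-2)=9 g(6,0)=5
t=7: g(7,-7)=1 g(7,-5)=6 g(7,-3)=14 g(7,-1)=14
t=8: g(8,-8)=1 g(8,-6)=7 g(8,-4)=20 g(8,-2)=28 g(8,0)=14
t=9: g(9,-9)=1 g(9,-7)=8 g(9,-5)=27 g(9,-3)=48 g(9,-1)=42
t=10: g(10,-10)=1 g(10,-8)=9 g(10,-6)=35 g(10,-4)=75 g(10,-2)=90 g(10,0)=42
t=11: g(11,-11)=1 g(11,-9)=10 g(11,-7)=44 g(11,-5)=110 g(11,-3)=165 g(11,-1)=132
t=12: g(12,-12)=1 g(12,-10)=11 g(12,-8)=54 g(12,-6)=154 g(12,-4)=275 g(12,-2)=297 g(12,0)=132
t=13: g(13,-13)=1 g(13,-11)=12 g(13,-9)=65 g(13,-7)=208 g(13,-5)=429 g(13,-3)=572 g(13,-1)=429
t=14: g(14,-14)=1 g(14,-12)=13 g(14,-10)=77 g(14,-8)=273 g(14,-6)=637 g(14,-4)=1001 g(14,-2)=1001 g(14,0)=429
t=15: g(15,-15)=1 g(15,-13)=14 g(15,-11)=90 g(15,-9)=350 g(15,-7)=910 g(15,-5)=1638 g(15,-3)=2002 g(15,-1)=1430
t=16: g(16,-16)=1 g(16,-14)=15 g(16,-12)=104 g(16,-10)=440 g(16,-8)=1260 g(16,-6)=2548 g(16,-4)=3640 g(16,-2)=3432 g(16,0)=1430
t=17: g(17,-17)=1 g(17,-15)=16 g(17,-13)=119 g(17,-11)=544 g(17,-9)=1700 g(17,-7)=3808 g(17,-5)=6188 g(17,-3)=7072 g(17,-1)=4862
t=18: g(18,-18)=1 g(18,-16)=17 g(18,-14)=135 g(18,-12)=663 g(18,-10)=2244 g(18,-8)=5508 g(18,-6)=9996 g(18,-4)=13260 g(18,-2)=11934 g(18,0)=4862
t=19: g(19,-19)=1 g(19,-17)=18 g(19,-15)=152 g(19,-13)=798 g(19,-11)=2907 g(19,-9)=7752 g(19,-7)=15504 g(19,-5)=23256 g(19,-3)=25194 g(19,-1)=16796
t=20: g(20,-20)=1 g(20,-18)=19 g(20,-16)=170 g(20,-14)=950 g(20,-12)=3705 g(20,-10)=10659 g(20,-8)=23256 g(20,-6)=38760 g(20,-4)=48450 g(20,-2)=41990 g(20,0)=16796
t=21: g(21,-21)=1 g(21,-19)=20 g(21,-17)=189 g(21,-15)=1120 g(21,-13)=4655 g(21,-11)=14364 g(21,-9)=33915 g(21,-7)=62016 g(21,-5)=87210 g(21,-3)=90440 g(21,-1)=58786
t=22: g(22,-22)=1 g(22,-20)=21 g(22,-18)=209 g(22,-16)=1309 g(22,-14)=5775 g(22,-12)=19019 g(22,-10)=48279 g(22,-8)=95931 g(22,-6)=149226 g(22,-4)=177650 g(22,-2)=149226 g(22,0)=58786
t=23: g(23,-23)=1 g(23,-21)=22 g(23,-19)=230 g(23,-17)=1518 g(23,-15)=7084 g(23,-13)=24794 g(23,-11)=67298 g(23,-9)=144210 g(23,-7)=245157 g(23,-5)=326876 g(23,-3)=326876 g(23,-1)=208012
Paths never hitting 1: Σ_s g(23,s) = 1352078
Paths hitting 1: 2^23 - 1352078 = 7036530
P = 7036530/8388608 = 3518265/4194304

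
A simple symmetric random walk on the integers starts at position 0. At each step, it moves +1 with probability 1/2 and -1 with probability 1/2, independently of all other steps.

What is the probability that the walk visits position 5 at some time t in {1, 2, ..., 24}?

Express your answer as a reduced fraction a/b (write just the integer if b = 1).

Count via complement. Let g(t,s) = #length-t paths at position s with S_1..S_t all ≠ 5.
g(t,s) = g(t-1,s-1) + g(t-1,s+1) for s ≠ 5; g(t,5) = 0.
t=0: g(0,0)=1
t=1: g(1,-1)=1 g(1,1)=1
t=2: g(2,-2)=1 g(2,0)=2 g(2,2)=1
t=3: g(3,-3)=1 g(3,-1)=3 g(3,1)=3 g(3,3)=1
t=4: g(4,-4)=1 g(4,-2)=4 g(4,0)=6 g(4,2)=4 g(4,4)=1
t=5: g(5,-5)=1 g(5,-3)=5 g(5,-1)=10 g(5,1)=10 g(5,3)=5
t=6: g(6,-6)=1 g(6,-4)=6 g(6,-2)=15 g(6,0)=20 g(6,2)=15 g(6,4)=5
t=7: g(7,-7)=1 g(7,-5)=7 g(7,-3)=21 g(7,-1)=35 g(7,1)=35 g(7,3)=20
t=8: g(8,-8)=1 g(8,-6)=8 g(8,-4)=28 g(8,-2)=56 g(8,0)=70 g(8,2)=55 g(8,4)=20
t=9: g(9,-9)=1 g(9,-7)=9 g(9,-5)=36 g(9,-3)=84 g(9,-1)=126 g(9,1)=125 g(9,3)=75
t=10: g(10,-10)=1 g(10,-8)=10 g(10,-6)=45 g(10,-4)=120 g(10,-2)=210 g(10,0)=251 g(10,2)=200 g(10,4)=75
t=11: g(11,-11)=1 g(11,-9)=11 g(11,-7)=55 g(11,-5)=165 g(11,-3)=330 g(11,-1)=461 g(11,1)=451 g(11,3)=275
t=12: g(12,-12)=1 g(12,-10)=12 g(12,-8)=66 g(12,-6)=220 g(12,-4)=495 g(12,-2)=791 g(12,0)=912 g(12,2)=726 g(12,4)=275
t=13: g(13,-13)=1 g(13,-11)=13 g(13,-9)=78 g(13,-7)=286 g(13,-5)=715 g(13,-3)=1286 g(13,-1)=1703 g(13,1)=1638 g(13,3)=1001
t=14: g(14,-14)=1 g(14,-12)=14 g(14,-10)=91 g(14,-8)=364 g(14,-6)=1001 g(14,-4)=2001 g(14,-2)=2989 g(14,0)=3341 g(14,2)=2639 g(14,4)=1001
t=15: g(15,-15)=1 g(15,-13)=15 g(15,-11)=105 g(15,-9)=455 g(15,-7)=1365 g(15,-5)=3002 g(15,-3)=4990 g(15,-1)=6330 g(15,1)=5980 g(15,3)=3640
t=16: g(16,-16)=1 g(16,-14)=16 g(16,-12)=120 g(16,-10)=560 g(16,-8)=1820 g(16,-6)=4367 g(16,-4)=7992 g(16,-2)=11320 g(16,0)=12310 g(16,2)=9620 g(16,4)=3640
t=17: g(17,-17)=1 g(17,-15)=17 g(17,-13)=136 g(17,-11)=680 g(17,-9)=2380 g(17,-7)=6187 g(17,-5)=12359 g(17,-3)=19312 g(17,-1)=23630 g(17,1)=21930 g(17,3)=13260
t=18: g(18,-18)=1 g(18,-16)=18 g(18,-14)=153 g(18,-12)=816 g(18,-10)=3060 g(18,-8)=8567 g(18,-6)=18546 g(18,-4)=31671 g(18,-2)=42942 g(18,0)=45560 g(18,2)=35190 g(18,4)=13260
t=19: g(19,-19)=1 g(19,-17)=19 g(19,-15)=171 g(19,-13)=969 g(19,-11)=3876 g(19,-9)=11627 g(19,-7)=27113 g(19,-5)=50217 g(19,-3)=74613 g(19,-1)=88502 g(19,1)=80750 g(19,3)=48450
t=20: g(20,-20)=1 g(20,-18)=20 g(20,-16)=190 g(20,-14)=1140 g(20,-12)=4845 g(20,-10)=15503 g(20,-8)=38740 g(20,-6)=77330 g(20,-4)=124830 g(20,-2)=163115 g(20,0)=169252 g(20,2)=129200 g(20,4)=48450
t=21: g(21,-21)=1 g(21,-19)=21 g(21,-17)=210 g(21,-15)=1330 g(21,-13)=5985 g(21,-11)=20348 g(21,-9)=54243 g(21,-7)=116070 g(21,-5)=202160 g(21,-3)=287945 g(21,-1)=332367 g(21,1)=298452 g(21,3)=177650
t=22: g(22,-22)=1 g(22,-20)=22 g(22,-18)=231 g(22,-16)=1540 g(22,-14)=7315 g(22,-12)=26333 g(22,-10)=74591 g(22,-8)=170313 g(22,-6)=318230 g(22,-4)=490105 g(22,-2)=620312 g(22,0)=630819 g(22,2)=476102 g(22,4)=177650
t=23: g(23,-23)=1 g(23,-21)=23 g(23,-19)=253 g(23,-17)=1771 g(23,-15)=8855 g(23,-13)=33648 g(23,-11)=100924 g(23,-9)=244904 g(23,-7)=488543 g(23,-5)=808335 g(23,-3)=1110417 g(23,-1)=1251131 g(23,1)=1106921 g(23,3)=653752
t=24: g(24,-24)=1 g(24,-22)=24 g(24,-20)=276 g(24,-18)=2024 g(24,-16)=10626 g(24,-14)=42503 g(24,-12)=134572 g(24,-10)=345828 g(24,-8)=733447 g(24,-6)=1296878 g(24,-4)=1918752 g(24,-2)=2361548 g(24,0)=2358052 g(24,2)=1760673 g(24,4)=653752
Paths never hitting 5: Σ_s g(24,s) = 11618956
Paths hitting 5: 2^24 - 11618956 = 5158260
P = 5158260/16777216 = 1289565/4194304

Answer: 1289565/4194304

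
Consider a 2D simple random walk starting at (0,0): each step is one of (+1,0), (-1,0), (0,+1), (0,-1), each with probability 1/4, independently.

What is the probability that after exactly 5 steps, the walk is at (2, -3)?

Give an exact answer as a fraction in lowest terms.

Answer: 5/512

Derivation:
Let h be the number of horizontal steps (so 5-h are vertical). To end at (2,-3) need (h+2)/2 right-steps and ((5-h)-3)/2 up-steps.
Sum over h with 2 ≤ h ≤ 2, h ≡ 0 (mod 2), 5-h ≡ 1 (mod 2):
h=2: C(5,2)·C(2,2)·C(3,0) = 10·1·1 = 10
Total favorable: 10
Total paths: 4^5 = 1024
P = 10/1024 = 5/512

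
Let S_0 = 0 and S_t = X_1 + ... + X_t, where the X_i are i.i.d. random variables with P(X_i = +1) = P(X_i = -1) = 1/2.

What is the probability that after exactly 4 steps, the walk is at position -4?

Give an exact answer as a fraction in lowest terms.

Answer: 1/16

Derivation:
To reach position -4 after 4 steps: need 0 steps of +1 and 4 of -1.
Favorable paths: C(4,0) = 1
Total paths: 2^4 = 16
P = 1/16 = 1/16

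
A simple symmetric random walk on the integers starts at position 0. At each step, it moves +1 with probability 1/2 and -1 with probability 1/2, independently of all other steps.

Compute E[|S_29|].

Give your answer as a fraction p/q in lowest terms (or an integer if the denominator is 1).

S_29 takes values m ≡ 1 (mod 2) with |m| ≤ 29; P(S_29=m) = C(29,(29+m)/2)/2^29.
Total paths: 2^29 = 536870912
Distribution: P(S=-29)=1/536870912, P(S=-27)=29/536870912, P(S=-25)=406/536870912, P(S=-23)=3654/536870912, P(S=-21)=23751/536870912, P(S=-19)=118755/536870912, P(S=-17)=475020/536870912, P(S=-15)=1560780/536870912, P(S=-13)=4292145/536870912, P(S=-11)=10015005/536870912, P(S=-9)=20030010/536870912, P(S=-7)=34597290/536870912, P(S=-5)=51895935/536870912, P(S=-3)=67863915/536870912, P(S=-1)=77558760/536870912, P(S=1)=77558760/536870912, P(S=3)=67863915/536870912, P(S=5)=51895935/536870912, P(S=7)=34597290/536870912, P(S=9)=20030010/536870912, P(S=11)=10015005/536870912, P(S=13)=4292145/536870912, P(S=15)=1560780/536870912, P(S=17)=475020/536870912, P(S=19)=118755/536870912, P(S=21)=23751/536870912, P(S=23)=3654/536870912, P(S=25)=406/536870912, P(S=27)=29/536870912, P(S=29)=1/536870912
E[|S_29|] = Σ_m |m|·P(S_29=m) = 2326762800/536870912 = 145422675/33554432

Answer: 145422675/33554432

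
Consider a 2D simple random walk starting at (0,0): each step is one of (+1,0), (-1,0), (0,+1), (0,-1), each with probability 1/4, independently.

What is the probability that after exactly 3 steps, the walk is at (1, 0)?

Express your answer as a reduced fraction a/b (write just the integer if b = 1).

Let h be the number of horizontal steps (so 3-h are vertical). To end at (1,0) need (h+1)/2 right-steps and ((3-h)+0)/2 up-steps.
Sum over h with 1 ≤ h ≤ 3, h ≡ 1 (mod 2), 3-h ≡ 0 (mod 2):
h=1: C(3,1)·C(1,1)·C(2,1) = 3·1·2 = 6
h=3: C(3,3)·C(3,2)·C(0,0) = 1·3·1 = 3
Total favorable: 9
Total paths: 4^3 = 64
P = 9/64 = 9/64

Answer: 9/64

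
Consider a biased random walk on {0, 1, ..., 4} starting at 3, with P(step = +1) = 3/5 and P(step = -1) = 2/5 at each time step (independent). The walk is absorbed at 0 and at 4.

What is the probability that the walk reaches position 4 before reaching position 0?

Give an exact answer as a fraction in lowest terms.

Biased walk: p = 3/5, q = 2/5, r = q/p = 2/3
Gambler's ruin: P(hit 4 before 0 | start at 3) = (1 - r^a)/(1 - r^N)
r^3 = 8/27; r^4 = 16/81
P = (1 - 8/27) / (1 - 16/81) = 19/27 / 65/81 = 57/65

Answer: 57/65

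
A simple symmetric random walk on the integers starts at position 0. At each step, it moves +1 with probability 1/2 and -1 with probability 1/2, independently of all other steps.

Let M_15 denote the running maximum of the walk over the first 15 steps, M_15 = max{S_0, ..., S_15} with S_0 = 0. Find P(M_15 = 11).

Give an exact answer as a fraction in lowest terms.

Let M_15 = max(S_0,...,S_15). Use the reflection principle: for j ≥ 1, #{paths with M_15 ≥ j} = #{S_15 ≥ j} + #{S_15 ≥ j+1}.
By reflection, #{M_15 ≥ 11} = #{S_15 ≥ 11} + #{S_15 ≥ 12} = 121 + 16 = 137.
#{M_15 ≥ 12} = #{S_15 ≥ 12} + #{S_15 ≥ 13} = 16 + 16 = 32.
#{M_15 = 11} = 137 - 32 = 105.
P(M_15 = 11) = 105/32768 = 105/32768

Answer: 105/32768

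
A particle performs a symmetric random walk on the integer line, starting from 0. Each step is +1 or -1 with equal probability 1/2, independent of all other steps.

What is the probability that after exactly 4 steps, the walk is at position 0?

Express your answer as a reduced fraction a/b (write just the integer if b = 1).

Answer: 3/8

Derivation:
To reach position 0 after 4 steps: need 2 steps of +1 and 2 of -1.
Favorable paths: C(4,2) = 6
Total paths: 2^4 = 16
P = 6/16 = 3/8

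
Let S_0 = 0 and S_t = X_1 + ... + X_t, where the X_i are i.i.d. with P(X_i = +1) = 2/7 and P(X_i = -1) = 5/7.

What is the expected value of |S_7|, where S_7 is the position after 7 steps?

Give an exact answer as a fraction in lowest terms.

S_7 takes values m ≡ 1 (mod 2) with |m| ≤ 7; P(S_7=m) = C(7,(7+m)/2) · (2/7)^((7+m)/2) · (5/7)^((7-m)/2).
Distribution: P(S=-7)=78125/823543, P(S=-5)=31250/117649, P(S=-3)=37500/117649, P(S=-1)=25000/117649, P(S=1)=10000/117649, P(S=3)=2400/117649, P(S=5)=320/117649, P(S=7)=128/823543
E[|S_7|] = Σ_m |m|·P(S_7=m) = 55829/16807

Answer: 55829/16807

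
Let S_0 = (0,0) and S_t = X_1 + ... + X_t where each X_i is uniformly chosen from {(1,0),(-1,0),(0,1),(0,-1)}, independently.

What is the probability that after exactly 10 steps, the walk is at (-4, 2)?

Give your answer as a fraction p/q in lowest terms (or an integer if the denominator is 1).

Let h be the number of horizontal steps (so 10-h are vertical). To end at (-4,2) need (h-4)/2 right-steps and ((10-h)+2)/2 up-steps.
Sum over h with 4 ≤ h ≤ 8, h ≡ 0 (mod 2), 10-h ≡ 0 (mod 2):
h=4: C(10,4)·C(4,0)·C(6,4) = 210·1·15 = 3150
h=6: C(10,6)·C(6,1)·C(4,3) = 210·6·4 = 5040
h=8: C(10,8)·C(8,2)·C(2,2) = 45·28·1 = 1260
Total favorable: 9450
Total paths: 4^10 = 1048576
P = 9450/1048576 = 4725/524288

Answer: 4725/524288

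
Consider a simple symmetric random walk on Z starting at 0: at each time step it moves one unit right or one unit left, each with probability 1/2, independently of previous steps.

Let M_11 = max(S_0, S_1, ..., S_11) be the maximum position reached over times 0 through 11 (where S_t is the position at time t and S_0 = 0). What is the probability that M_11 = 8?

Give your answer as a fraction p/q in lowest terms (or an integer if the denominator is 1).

Let M_11 = max(S_0,...,S_11). Use the reflection principle: for j ≥ 1, #{paths with M_11 ≥ j} = #{S_11 ≥ j} + #{S_11 ≥ j+1}.
By reflection, #{M_11 ≥ 8} = #{S_11 ≥ 8} + #{S_11 ≥ 9} = 12 + 12 = 24.
#{M_11 ≥ 9} = #{S_11 ≥ 9} + #{S_11 ≥ 10} = 12 + 1 = 13.
#{M_11 = 8} = 24 - 13 = 11.
P(M_11 = 8) = 11/2048 = 11/2048

Answer: 11/2048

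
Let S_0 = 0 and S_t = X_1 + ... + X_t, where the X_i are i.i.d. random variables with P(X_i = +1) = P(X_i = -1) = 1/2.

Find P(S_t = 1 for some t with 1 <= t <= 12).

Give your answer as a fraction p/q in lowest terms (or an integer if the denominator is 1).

Answer: 793/1024

Derivation:
Count via complement. Let g(t,s) = #length-t paths at position s with S_1..S_t all ≠ 1.
g(t,s) = g(t-1,s-1) + g(t-1,s+1) for s ≠ 1; g(t,1) = 0.
t=0: g(0,0)=1
t=1: g(1,-1)=1
t=2: g(2,-2)=1 g(2,0)=1
t=3: g(3,-3)=1 g(3,-1)=2
t=4: g(4,-4)=1 g(4,-2)=3 g(4,0)=2
t=5: g(5,-5)=1 g(5,-3)=4 g(5,-1)=5
t=6: g(6,-6)=1 g(6,-4)=5 g(6,-2)=9 g(6,0)=5
t=7: g(7,-7)=1 g(7,-5)=6 g(7,-3)=14 g(7,-1)=14
t=8: g(8,-8)=1 g(8,-6)=7 g(8,-4)=20 g(8,-2)=28 g(8,0)=14
t=9: g(9,-9)=1 g(9,-7)=8 g(9,-5)=27 g(9,-3)=48 g(9,-1)=42
t=10: g(10,-10)=1 g(10,-8)=9 g(10,-6)=35 g(10,-4)=75 g(10,-2)=90 g(10,0)=42
t=11: g(11,-11)=1 g(11,-9)=10 g(11,-7)=44 g(11,-5)=110 g(11,-3)=165 g(11,-1)=132
t=12: g(12,-12)=1 g(12,-10)=11 g(12,-8)=54 g(12,-6)=154 g(12,-4)=275 g(12,-2)=297 g(12,0)=132
Paths never hitting 1: Σ_s g(12,s) = 924
Paths hitting 1: 2^12 - 924 = 3172
P = 3172/4096 = 793/1024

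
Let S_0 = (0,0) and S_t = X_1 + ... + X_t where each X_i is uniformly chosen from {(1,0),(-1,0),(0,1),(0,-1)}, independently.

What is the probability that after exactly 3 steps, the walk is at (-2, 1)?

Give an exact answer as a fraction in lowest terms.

Answer: 3/64

Derivation:
Let h be the number of horizontal steps (so 3-h are vertical). To end at (-2,1) need (h-2)/2 right-steps and ((3-h)+1)/2 up-steps.
Sum over h with 2 ≤ h ≤ 2, h ≡ 0 (mod 2), 3-h ≡ 1 (mod 2):
h=2: C(3,2)·C(2,0)·C(1,1) = 3·1·1 = 3
Total favorable: 3
Total paths: 4^3 = 64
P = 3/64 = 3/64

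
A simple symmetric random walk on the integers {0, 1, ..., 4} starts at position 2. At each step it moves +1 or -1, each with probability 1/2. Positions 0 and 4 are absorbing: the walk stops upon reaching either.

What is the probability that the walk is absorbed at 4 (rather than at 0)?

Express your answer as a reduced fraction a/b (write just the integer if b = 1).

Answer: 1/2

Derivation:
Symmetric walk (p = 1/2): the harmonic-function argument gives P(hit 4 before 0 | start at 2) = a/N.
P = 2/4 = 1/2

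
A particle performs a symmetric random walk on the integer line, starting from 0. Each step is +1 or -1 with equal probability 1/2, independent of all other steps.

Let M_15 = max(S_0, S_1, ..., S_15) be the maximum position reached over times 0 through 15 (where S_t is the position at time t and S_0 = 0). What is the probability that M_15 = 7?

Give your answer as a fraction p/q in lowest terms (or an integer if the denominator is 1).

Answer: 1365/32768

Derivation:
Let M_15 = max(S_0,...,S_15). Use the reflection principle: for j ≥ 1, #{paths with M_15 ≥ j} = #{S_15 ≥ j} + #{S_15 ≥ j+1}.
By reflection, #{M_15 ≥ 7} = #{S_15 ≥ 7} + #{S_15 ≥ 8} = 1941 + 576 = 2517.
#{M_15 ≥ 8} = #{S_15 ≥ 8} + #{S_15 ≥ 9} = 576 + 576 = 1152.
#{M_15 = 7} = 2517 - 1152 = 1365.
P(M_15 = 7) = 1365/32768 = 1365/32768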